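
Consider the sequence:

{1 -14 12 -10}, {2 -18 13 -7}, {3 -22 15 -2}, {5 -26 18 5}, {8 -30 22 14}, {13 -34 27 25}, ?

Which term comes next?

{21 -38 33 38}

First slot — each term is the sum of the two before it: 1, 2, 3, 5, 8, 13 → 21.
Second slot: -14, -18, -22, -26, -30, -34 → -38 (−4 each step).
Third slot goes 12, 13, 15, 18, 22, 27 → 33 (differences are 1, 2, 3, … (increasing by 1 each time)).
Fourth slot goes -10, -7, -2, 5, 14, 25 → 38 (differences are 3, 5, 7, … (increasing by 2 each time)).
Combining the parts gives {21 -38 33 38}.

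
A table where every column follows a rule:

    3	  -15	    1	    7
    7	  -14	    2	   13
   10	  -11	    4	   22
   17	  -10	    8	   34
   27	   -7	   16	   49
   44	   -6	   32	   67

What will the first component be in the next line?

First component: 3, 7, 10, 17, 27, 44 → 71 (each term is the sum of the two before it).

71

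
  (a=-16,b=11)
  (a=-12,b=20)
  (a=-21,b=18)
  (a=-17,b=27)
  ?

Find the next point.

(a=-26,b=25)

A: -16, -12, -21, -17 → -26 (alternating steps +4, −9, +4, −9, …).
B: alternating steps +9, −2, +9, −2, …, so 11, 20, 18, 27 → 25.
So the next point is (a=-26,b=25).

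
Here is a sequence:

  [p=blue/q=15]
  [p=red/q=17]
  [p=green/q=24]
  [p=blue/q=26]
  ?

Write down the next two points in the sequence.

P — repeats blue → red → green: blue, red, green, blue → red → green.
For the q, alternating steps +2, +7, +2, +7, …: 15, 17, 24, 26 → 33 → 35.
Putting the parts together: [p=red/q=33] and then [p=green/q=35].

[p=red/q=33], [p=green/q=35]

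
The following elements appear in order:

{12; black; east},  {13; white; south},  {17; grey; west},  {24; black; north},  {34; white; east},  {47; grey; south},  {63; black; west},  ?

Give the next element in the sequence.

{82; white; north}

First component goes 12, 13, 17, 24, 34, 47, 63 → 82 (differences are 1, 4, 7, … (increasing by 3 each time)).
Shade: black, white, grey, black, white, grey, black → white (repeats black → white → grey).
Direction: repeats east → south → west → north; east, south, west, north, east, south, west → north.
So the next element is {82; white; north}.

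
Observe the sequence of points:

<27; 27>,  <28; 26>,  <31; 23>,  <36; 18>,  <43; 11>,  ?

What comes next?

First coordinate: differences are 1, 3, 5, … (increasing by 2 each time), so 27, 28, 31, 36, 43 → 52.
Second coordinate goes 27, 26, 23, 18, 11 → 2 (together with the first coordinate always sums to 54).
So the next point is <52; 2>.

<52; 2>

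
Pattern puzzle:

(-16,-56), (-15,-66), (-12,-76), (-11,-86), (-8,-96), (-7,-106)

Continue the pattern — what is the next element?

First component — alternating steps +1, +3, +1, +3, …: -16, -15, -12, -11, -8, -7 → -4.
Second component: −10 each step, so -56, -66, -76, -86, -96, -106 → -116.
Putting it together: (-4,-116).

(-4,-116)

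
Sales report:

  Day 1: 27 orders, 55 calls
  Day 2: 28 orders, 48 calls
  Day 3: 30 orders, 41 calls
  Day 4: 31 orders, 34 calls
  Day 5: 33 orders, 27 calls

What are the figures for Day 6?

Orders: 27, 28, 30, 31, 33 → 34 (alternating steps +1, +2, +1, +2, …).
Calls: 55, 48, 41, 34, 27 → 20 (−7 each step).
So the next record is 34 orders, 20 calls.

34 orders, 20 calls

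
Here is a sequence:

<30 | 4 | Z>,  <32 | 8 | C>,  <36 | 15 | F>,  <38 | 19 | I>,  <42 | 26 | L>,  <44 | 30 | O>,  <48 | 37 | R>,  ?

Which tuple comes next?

First value: 30, 32, 36, 38, 42, 44, 48 → 50 (alternating steps +2, +4, +2, +4, …).
Second value goes 4, 8, 15, 19, 26, 30, 37 → 41 (alternating steps +4, +7, +4, +7, …).
For the letter, letters move forward 3 places in the alphabet, wrapping Z→A: Z, C, F, I, L, O, R → U.
So the next tuple is <50 | 41 | U>.

<50 | 41 | U>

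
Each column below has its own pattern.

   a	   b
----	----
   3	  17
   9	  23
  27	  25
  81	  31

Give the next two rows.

Column a: ×3 each step; 3, 9, 27, 81 → 243 → 729.
Column b: alternating steps +6, +2, +6, +2, …, so 17, 23, 25, 31 → 33 → 39.
So the next two rows are 243  33 and 729  39.

243  33; 729  39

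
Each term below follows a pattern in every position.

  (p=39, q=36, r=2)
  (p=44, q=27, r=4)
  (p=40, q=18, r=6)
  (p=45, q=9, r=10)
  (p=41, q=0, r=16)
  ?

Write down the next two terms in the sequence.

(p=46, q=-9, r=26), (p=42, q=-18, r=42)

For the p, alternating steps +5, −4, +5, −4, …: 39, 44, 40, 45, 41 → 46 → 42.
Q: 36, 27, 18, 9, 0 → -9 → -18 (−9 each step).
R goes 2, 4, 6, 10, 16 → 26 → 42 (each term is the sum of the two before it).
So the next two terms are (p=46, q=-9, r=26) and (p=42, q=-18, r=42).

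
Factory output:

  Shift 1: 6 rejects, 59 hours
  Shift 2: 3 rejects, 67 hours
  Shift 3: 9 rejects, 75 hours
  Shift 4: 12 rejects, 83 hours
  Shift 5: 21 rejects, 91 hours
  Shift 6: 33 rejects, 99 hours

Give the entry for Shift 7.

54 rejects, 107 hours

For the rejects, each term is the sum of the two before it: 6, 3, 9, 12, 21, 33 → 54.
Hours — +8 each step: 59, 67, 75, 83, 91, 99 → 107.
So the next row is 54 rejects, 107 hours.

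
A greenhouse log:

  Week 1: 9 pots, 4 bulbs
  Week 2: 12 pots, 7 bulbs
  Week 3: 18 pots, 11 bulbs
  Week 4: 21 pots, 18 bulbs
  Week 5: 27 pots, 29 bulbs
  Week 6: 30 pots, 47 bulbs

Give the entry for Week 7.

Pots: alternating steps +3, +6, +3, +6, …, so 9, 12, 18, 21, 27, 30 → 36.
Bulbs: each term is the sum of the two before it, so 4, 7, 11, 18, 29, 47 → 76.
Combining the parts gives 36 pots, 76 bulbs.

36 pots, 76 bulbs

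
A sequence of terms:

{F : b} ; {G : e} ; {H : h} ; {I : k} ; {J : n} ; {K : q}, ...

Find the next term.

For the first letter, letters move forward 1 place in the alphabet: F, G, H, I, J, K → L.
Second letter: b, e, h, k, n, q → t (letters move forward 3 places in the alphabet).
Combining the parts gives {L : t}.

{L : t}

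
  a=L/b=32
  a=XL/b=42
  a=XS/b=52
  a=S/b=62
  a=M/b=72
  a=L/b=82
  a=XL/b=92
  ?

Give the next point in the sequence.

A: repeats L → XL → XS → S → M, so L, XL, XS, S, M, L, XL → XS.
B — +10 each step: 32, 42, 52, 62, 72, 82, 92 → 102.
Combining the parts gives a=XS/b=102.

a=XS/b=102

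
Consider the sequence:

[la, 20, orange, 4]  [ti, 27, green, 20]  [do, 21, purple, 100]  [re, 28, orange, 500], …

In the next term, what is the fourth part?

2500

Fourth part goes 4, 20, 100, 500 → 2500 (×5 each step).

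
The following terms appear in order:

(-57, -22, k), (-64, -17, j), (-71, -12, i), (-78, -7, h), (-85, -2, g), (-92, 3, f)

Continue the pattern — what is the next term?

(-99, 8, e)

First part: −7 each step; -57, -64, -71, -78, -85, -92 → -99.
Second part: +5 each step; -22, -17, -12, -7, -2, 3 → 8.
For the letter, letters move back 1 place in the alphabet: k, j, i, h, g, f → e.
So the next term is (-99, 8, e).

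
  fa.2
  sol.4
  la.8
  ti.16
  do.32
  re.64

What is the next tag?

mi.128

Note: fa, sol, la, ti, do, re → mi (runs through the solfège scale do→ti).
Second component: ×2 each step; 2, 4, 8, 16, 32, 64 → 128.
Combining the parts gives mi.128.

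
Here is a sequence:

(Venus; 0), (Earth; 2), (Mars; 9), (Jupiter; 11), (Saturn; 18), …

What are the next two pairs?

Planet: Venus, Earth, Mars, Jupiter, Saturn → Uranus → Neptune (runs through the planets Mercury→Neptune).
Second entry: 0, 2, 9, 11, 18 → 20 → 27 (alternating steps +2, +7, +2, +7, …).
So the next two pairs are (Uranus; 20) and (Neptune; 27).

(Uranus; 20), (Neptune; 27)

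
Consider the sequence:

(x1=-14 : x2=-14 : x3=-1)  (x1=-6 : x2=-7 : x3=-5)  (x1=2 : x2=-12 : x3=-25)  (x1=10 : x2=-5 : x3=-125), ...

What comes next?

X1: +8 each step, so -14, -6, 2, 10 → 18.
X2: -14, -7, -12, -5 → -10 (alternating steps +7, −5, +7, −5, …).
X3: -1, -5, -25, -125 → -625 (×5 each step).
Putting it together: (x1=18 : x2=-10 : x3=-625).

(x1=18 : x2=-10 : x3=-625)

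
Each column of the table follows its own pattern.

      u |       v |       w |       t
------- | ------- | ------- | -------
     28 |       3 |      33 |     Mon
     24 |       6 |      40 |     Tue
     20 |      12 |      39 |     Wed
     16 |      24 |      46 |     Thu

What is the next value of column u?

Column u — −4 each step: 28, 24, 20, 16 → 12.

12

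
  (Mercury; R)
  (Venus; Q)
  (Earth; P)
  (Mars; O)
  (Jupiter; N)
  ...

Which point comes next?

(Saturn; M)

For the planet, runs through the planets Mercury→Neptune: Mercury, Venus, Earth, Mars, Jupiter → Saturn.
Letter goes R, Q, P, O, N → M (letters move back 1 place in the alphabet).
Putting it together: (Saturn; M).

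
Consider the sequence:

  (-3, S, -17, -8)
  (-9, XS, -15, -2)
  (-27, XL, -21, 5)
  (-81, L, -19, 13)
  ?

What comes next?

(-243, M, -25, 22)

First entry: ×3 each step, so -3, -9, -27, -81 → -243.
Size goes S, XS, XL, L → M (runs backward through clothing sizes XS→XL).
Third entry: alternating steps +2, −6, +2, −6, …, so -17, -15, -21, -19 → -25.
For the fourth entry, differences are 6, 7, 8, … (increasing by 1 each time): -8, -2, 5, 13 → 22.
Putting it together: (-243, M, -25, 22).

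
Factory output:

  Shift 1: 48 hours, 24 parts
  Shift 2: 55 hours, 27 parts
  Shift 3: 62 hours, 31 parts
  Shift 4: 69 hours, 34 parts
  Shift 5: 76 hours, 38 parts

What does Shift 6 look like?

83 hours, 41 parts

Hours: +7 each step, so 48, 55, 62, 69, 76 → 83.
Parts: alternating steps +3, +4, +3, +4, …, so 24, 27, 31, 34, 38 → 41.
Combining the parts gives 83 hours, 41 parts.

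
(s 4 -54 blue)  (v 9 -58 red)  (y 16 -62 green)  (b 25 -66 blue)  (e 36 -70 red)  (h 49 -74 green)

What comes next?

(k 64 -78 blue)

For the letter, letters move forward 3 places in the alphabet, wrapping Z→A: s, v, y, b, e, h → k.
Second coordinate goes 4, 9, 16, 25, 36, 49 → 64 (perfect squares: 2², 3², 4², …).
Third coordinate: −4 each step; -54, -58, -62, -66, -70, -74 → -78.
For the colour, repeats blue → red → green: blue, red, green, blue, red, green → blue.
So the next element is (k 64 -78 blue).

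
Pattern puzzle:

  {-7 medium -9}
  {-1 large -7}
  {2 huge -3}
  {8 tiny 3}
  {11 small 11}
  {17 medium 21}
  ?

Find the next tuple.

{20 large 33}

First part: alternating steps +6, +3, +6, +3, …, so -7, -1, 2, 8, 11, 17 → 20.
Size: repeats medium → large → huge → tiny → small, so medium, large, huge, tiny, small, medium → large.
Third part: -9, -7, -3, 3, 11, 21 → 33 (differences are 2, 4, 6, … (increasing by 2 each time)).
Combining the parts gives {20 large 33}.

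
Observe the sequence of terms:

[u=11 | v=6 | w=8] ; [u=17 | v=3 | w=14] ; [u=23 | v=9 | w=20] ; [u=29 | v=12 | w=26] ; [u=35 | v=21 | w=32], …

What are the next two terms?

U: +6 each step, so 11, 17, 23, 29, 35 → 41 → 47.
For the v, each term is the sum of the two before it: 6, 3, 9, 12, 21 → 33 → 54.
W: always 3 less than the u, so 8, 14, 20, 26, 32 → 38 → 44.
So the next two terms are [u=41 | v=33 | w=38] and [u=47 | v=54 | w=44].

[u=41 | v=33 | w=38], [u=47 | v=54 | w=44]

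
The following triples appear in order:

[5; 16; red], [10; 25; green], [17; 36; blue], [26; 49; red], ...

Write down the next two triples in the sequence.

First part: differences are 5, 7, 9, … (increasing by 2 each time); 5, 10, 17, 26 → 37 → 50.
Second part: 16, 25, 36, 49 → 64 → 81 (perfect squares: 4², 5², 6², …).
For the colour, repeats red → green → blue: red, green, blue, red → green → blue.
So the next two triples are [37; 64; green] and [50; 81; blue].

[37; 64; green], [50; 81; blue]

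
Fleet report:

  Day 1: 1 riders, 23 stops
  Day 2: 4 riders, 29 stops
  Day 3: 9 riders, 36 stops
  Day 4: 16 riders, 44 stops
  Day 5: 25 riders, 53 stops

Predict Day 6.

Riders: 1, 4, 9, 16, 25 → 36 (perfect squares: 1², 2², 3², …).
Stops: differences are 6, 7, 8, … (increasing by 1 each time); 23, 29, 36, 44, 53 → 63.
So the next record is 36 riders, 63 stops.

36 riders, 63 stops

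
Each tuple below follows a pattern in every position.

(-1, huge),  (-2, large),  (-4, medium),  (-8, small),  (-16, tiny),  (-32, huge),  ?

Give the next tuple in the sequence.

(-64, large)

First value: ×2 each step, so -1, -2, -4, -8, -16, -32 → -64.
Size: repeats huge → large → medium → small → tiny; huge, large, medium, small, tiny, huge → large.
Putting it together: (-64, large).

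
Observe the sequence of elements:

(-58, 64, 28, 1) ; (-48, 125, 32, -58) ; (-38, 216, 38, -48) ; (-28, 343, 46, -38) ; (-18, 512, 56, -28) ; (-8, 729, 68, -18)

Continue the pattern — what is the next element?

For the first value, +10 each step: -58, -48, -38, -28, -18, -8 → 2.
Second value: perfect cubes: 4³, 5³, 6³, …, so 64, 125, 216, 343, 512, 729 → 1000.
Third value — differences are 4, 6, 8, … (increasing by 2 each time): 28, 32, 38, 46, 56, 68 → 82.
Fourth value — always the previous value of the first value: 1, -58, -48, -38, -28, -18 → -8.
Putting it together: (2, 1000, 82, -8).

(2, 1000, 82, -8)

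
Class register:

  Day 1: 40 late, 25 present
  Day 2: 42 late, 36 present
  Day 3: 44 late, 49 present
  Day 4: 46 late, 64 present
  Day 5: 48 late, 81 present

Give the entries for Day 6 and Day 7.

Late: +2 each step; 40, 42, 44, 46, 48 → 50 → 52.
Present: perfect squares: 5², 6², 7², …, so 25, 36, 49, 64, 81 → 100 → 121.
Putting the parts together: 50 late, 100 present and then 52 late, 121 present.

50 late, 100 present; 52 late, 121 present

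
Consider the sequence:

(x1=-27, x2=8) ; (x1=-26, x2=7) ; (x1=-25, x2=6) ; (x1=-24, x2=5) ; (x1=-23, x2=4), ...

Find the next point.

(x1=-22, x2=3)

X1 goes -27, -26, -25, -24, -23 → -22 (+1 each step).
X2: together with the x1 always sums to -19, so 8, 7, 6, 5, 4 → 3.
Putting it together: (x1=-22, x2=3).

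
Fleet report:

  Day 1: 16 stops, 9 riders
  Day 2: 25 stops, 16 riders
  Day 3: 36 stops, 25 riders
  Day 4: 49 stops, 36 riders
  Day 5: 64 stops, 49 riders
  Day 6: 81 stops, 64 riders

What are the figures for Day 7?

100 stops, 81 riders

Stops: 16, 25, 36, 49, 64, 81 → 100 (perfect squares: 4², 5², 6², …).
Riders — perfect squares: 3², 4², 5², …: 9, 16, 25, 36, 49, 64 → 81.
So the next row is 100 stops, 81 riders.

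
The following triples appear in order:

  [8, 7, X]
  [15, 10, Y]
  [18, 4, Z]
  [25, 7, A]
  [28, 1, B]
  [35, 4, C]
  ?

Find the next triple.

First slot: 8, 15, 18, 25, 28, 35 → 38 (alternating steps +7, +3, +7, +3, …).
Second slot goes 7, 10, 4, 7, 1, 4 → -2 (alternating steps +3, −6, +3, −6, …).
Letter: X, Y, Z, A, B, C → D (letters move forward 1 place in the alphabet, wrapping Z→A).
So the next triple is [38, -2, D].

[38, -2, D]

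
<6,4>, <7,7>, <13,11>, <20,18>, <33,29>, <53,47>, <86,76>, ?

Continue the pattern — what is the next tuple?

<139,123>

First part goes 6, 7, 13, 20, 33, 53, 86 → 139 (each term is the sum of the two before it).
Second part goes 4, 7, 11, 18, 29, 47, 76 → 123 (each term is the sum of the two before it).
So the next tuple is <139,123>.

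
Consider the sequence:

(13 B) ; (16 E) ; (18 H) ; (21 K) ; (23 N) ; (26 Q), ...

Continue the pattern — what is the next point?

First value goes 13, 16, 18, 21, 23, 26 → 28 (alternating steps +3, +2, +3, +2, …).
Letter goes B, E, H, K, N, Q → T (letters move forward 3 places in the alphabet).
Putting it together: (28 T).

(28 T)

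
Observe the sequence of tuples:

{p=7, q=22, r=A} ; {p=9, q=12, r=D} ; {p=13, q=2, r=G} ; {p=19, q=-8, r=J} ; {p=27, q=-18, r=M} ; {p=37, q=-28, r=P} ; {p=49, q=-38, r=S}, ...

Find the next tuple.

P goes 7, 9, 13, 19, 27, 37, 49 → 63 (differences are 2, 4, 6, … (increasing by 2 each time)).
For the q, −10 each step: 22, 12, 2, -8, -18, -28, -38 → -48.
R — letters move forward 3 places in the alphabet: A, D, G, J, M, P, S → V.
Putting it together: {p=63, q=-48, r=V}.

{p=63, q=-48, r=V}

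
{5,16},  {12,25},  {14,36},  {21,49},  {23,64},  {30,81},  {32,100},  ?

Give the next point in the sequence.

{39,121}

First slot: 5, 12, 14, 21, 23, 30, 32 → 39 (alternating steps +7, +2, +7, +2, …).
Second slot: perfect squares: 4², 5², 6², …; 16, 25, 36, 49, 64, 81, 100 → 121.
Putting it together: {39,121}.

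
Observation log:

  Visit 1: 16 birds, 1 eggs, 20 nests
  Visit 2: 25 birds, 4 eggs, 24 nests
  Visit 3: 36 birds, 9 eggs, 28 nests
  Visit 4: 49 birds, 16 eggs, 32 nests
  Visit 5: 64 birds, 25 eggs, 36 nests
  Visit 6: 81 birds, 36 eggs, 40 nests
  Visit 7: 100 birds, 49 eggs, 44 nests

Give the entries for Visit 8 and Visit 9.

121 birds, 64 eggs, 48 nests; 144 birds, 81 eggs, 52 nests

Birds: 16, 25, 36, 49, 64, 81, 100 → 121 → 144 (perfect squares: 4², 5², 6², …).
Eggs: perfect squares: 1², 2², 3², …, so 1, 4, 9, 16, 25, 36, 49 → 64 → 81.
Nests: +4 each step, so 20, 24, 28, 32, 36, 40, 44 → 48 → 52.
Putting the parts together: 121 birds, 64 eggs, 48 nests and then 144 birds, 81 eggs, 52 nests.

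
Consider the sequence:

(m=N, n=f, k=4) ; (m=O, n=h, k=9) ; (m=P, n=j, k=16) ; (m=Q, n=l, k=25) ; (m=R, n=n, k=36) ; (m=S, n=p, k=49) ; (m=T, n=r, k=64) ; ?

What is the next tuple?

M — letters move forward 1 place in the alphabet: N, O, P, Q, R, S, T → U.
For the n, letters move forward 2 places in the alphabet: f, h, j, l, n, p, r → t.
K: perfect squares: 2², 3², 4², …, so 4, 9, 16, 25, 36, 49, 64 → 81.
Putting it together: (m=U, n=t, k=81).

(m=U, n=t, k=81)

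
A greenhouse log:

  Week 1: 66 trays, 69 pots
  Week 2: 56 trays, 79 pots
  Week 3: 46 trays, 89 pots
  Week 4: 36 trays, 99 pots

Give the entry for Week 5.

Trays: −10 each step, so 66, 56, 46, 36 → 26.
For the pots, +10 each step: 69, 79, 89, 99 → 109.
Putting it together: 26 trays, 109 pots.

26 trays, 109 pots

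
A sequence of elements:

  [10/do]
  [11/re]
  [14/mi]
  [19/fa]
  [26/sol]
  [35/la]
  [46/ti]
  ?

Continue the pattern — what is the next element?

First part: 10, 11, 14, 19, 26, 35, 46 → 59 (differences are 1, 3, 5, … (increasing by 2 each time)).
Note goes do, re, mi, fa, sol, la, ti → do (runs through the solfège scale do→ti).
Combining the parts gives [59/do].

[59/do]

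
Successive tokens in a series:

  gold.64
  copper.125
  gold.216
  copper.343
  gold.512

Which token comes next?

Metal: alternates gold ↔ copper, so gold, copper, gold, copper, gold → copper.
For the second component, perfect cubes: 4³, 5³, 6³, …: 64, 125, 216, 343, 512 → 729.
Combining the parts gives copper.729.

copper.729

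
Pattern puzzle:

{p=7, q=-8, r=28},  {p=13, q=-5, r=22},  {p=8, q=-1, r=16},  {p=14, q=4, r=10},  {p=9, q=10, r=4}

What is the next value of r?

P: alternating steps +6, −5, +6, −5, …, so 7, 13, 8, 14, 9 → 15.
Q: differences are 3, 4, 5, … (increasing by 1 each time); -8, -5, -1, 4, 10 → 17.
For the r, −6 each step: 28, 22, 16, 10, 4 → -2.

-2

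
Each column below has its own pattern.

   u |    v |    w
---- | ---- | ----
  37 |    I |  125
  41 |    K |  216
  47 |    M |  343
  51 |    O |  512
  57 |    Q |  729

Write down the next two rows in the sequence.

61  S  1000; 67  U  1331

Column u goes 37, 41, 47, 51, 57 → 61 → 67 (alternating steps +4, +6, +4, +6, …).
Column v — letters move forward 2 places in the alphabet: I, K, M, O, Q → S → U.
Column w goes 125, 216, 343, 512, 729 → 1000 → 1331 (perfect cubes: 5³, 6³, 7³, …).
Putting the parts together: 61  S  1000 and then 67  U  1331.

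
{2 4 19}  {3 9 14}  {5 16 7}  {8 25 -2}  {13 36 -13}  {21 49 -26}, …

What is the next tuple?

First slot: each term is the sum of the two before it, so 2, 3, 5, 8, 13, 21 → 34.
Second slot — perfect squares: 2², 3², 4², …: 4, 9, 16, 25, 36, 49 → 64.
Third slot goes 19, 14, 7, -2, -13, -26 → -41 (together with the second slot always sums to 23).
Putting it together: {34 64 -41}.

{34 64 -41}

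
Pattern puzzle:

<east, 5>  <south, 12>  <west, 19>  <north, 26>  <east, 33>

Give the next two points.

<south, 40>, <west, 47>

Direction: east, south, west, north, east → south → west (repeats east → south → west → north).
Second value: 5, 12, 19, 26, 33 → 40 → 47 (+7 each step).
Putting the parts together: <south, 40> and then <west, 47>.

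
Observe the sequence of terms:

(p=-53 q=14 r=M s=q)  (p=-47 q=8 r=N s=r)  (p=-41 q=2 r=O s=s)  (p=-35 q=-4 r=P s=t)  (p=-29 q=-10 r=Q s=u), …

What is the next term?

P: +6 each step, so -53, -47, -41, -35, -29 → -23.
Q goes 14, 8, 2, -4, -10 → -16 (together with the p always sums to -39).
R: letters move forward 1 place in the alphabet, so M, N, O, P, Q → R.
S: letters move forward 1 place in the alphabet, so q, r, s, t, u → v.
Putting it together: (p=-23 q=-16 r=R s=v).

(p=-23 q=-16 r=R s=v)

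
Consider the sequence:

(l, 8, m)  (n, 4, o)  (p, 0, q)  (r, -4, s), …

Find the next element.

(t, -8, u)

First letter goes l, n, p, r → t (letters move forward 2 places in the alphabet).
Second entry: 8, 4, 0, -4 → -8 (−4 each step).
Second letter: letters move forward 2 places in the alphabet, so m, o, q, s → u.
Putting it together: (t, -8, u).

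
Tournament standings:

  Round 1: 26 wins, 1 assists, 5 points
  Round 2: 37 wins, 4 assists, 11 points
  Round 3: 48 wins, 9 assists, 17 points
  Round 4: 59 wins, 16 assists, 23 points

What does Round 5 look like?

70 wins, 25 assists, 29 points

Wins goes 26, 37, 48, 59 → 70 (+11 each step).
For the assists, perfect squares: 1², 2², 3², …: 1, 4, 9, 16 → 25.
Points — +6 each step: 5, 11, 17, 23 → 29.
So the next line is 70 wins, 25 assists, 29 points.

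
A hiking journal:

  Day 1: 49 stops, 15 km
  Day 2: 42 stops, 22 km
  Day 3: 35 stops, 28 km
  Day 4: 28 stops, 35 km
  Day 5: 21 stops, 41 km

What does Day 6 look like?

For the stops, −7 each step: 49, 42, 35, 28, 21 → 14.
Km: alternating steps +7, +6, +7, +6, …; 15, 22, 28, 35, 41 → 48.
So the next record is 14 stops, 48 km.

14 stops, 48 km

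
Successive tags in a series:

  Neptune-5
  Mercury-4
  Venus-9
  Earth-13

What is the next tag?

Planet: runs through the planets Mercury→Neptune; Neptune, Mercury, Venus, Earth → Mars.
Second component: each term is the sum of the two before it, so 5, 4, 9, 13 → 22.
Combining the parts gives Mars-22.

Mars-22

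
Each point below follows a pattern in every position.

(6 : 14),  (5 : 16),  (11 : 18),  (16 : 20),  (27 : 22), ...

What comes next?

(43 : 24)

First component — each term is the sum of the two before it: 6, 5, 11, 16, 27 → 43.
Second component — +2 each step: 14, 16, 18, 20, 22 → 24.
Putting it together: (43 : 24).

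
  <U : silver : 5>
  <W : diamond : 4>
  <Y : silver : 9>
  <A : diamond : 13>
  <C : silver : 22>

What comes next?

<E : diamond : 35>

Letter: letters move forward 2 places in the alphabet, wrapping Z→A, so U, W, Y, A, C → E.
For the rank, alternates silver ↔ diamond: silver, diamond, silver, diamond, silver → diamond.
For the third component, each term is the sum of the two before it: 5, 4, 9, 13, 22 → 35.
So the next term is <E : diamond : 35>.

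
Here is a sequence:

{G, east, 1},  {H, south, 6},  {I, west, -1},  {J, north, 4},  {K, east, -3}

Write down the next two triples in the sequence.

{L, south, 2}, {M, west, -5}

For the letter, letters move forward 1 place in the alphabet: G, H, I, J, K → L → M.
Direction: repeats east → south → west → north, so east, south, west, north, east → south → west.
Third entry: 1, 6, -1, 4, -3 → 2 → -5 (alternating steps +5, −7, +5, −7, …).
Putting the parts together: {L, south, 2} and then {M, west, -5}.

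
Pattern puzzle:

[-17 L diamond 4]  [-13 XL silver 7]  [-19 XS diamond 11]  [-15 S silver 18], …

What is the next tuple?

[-21 M diamond 29]

First component: alternating steps +4, −6, +4, −6, …, so -17, -13, -19, -15 → -21.
Size: runs through clothing sizes XS→XL, so L, XL, XS, S → M.
Rank: alternates diamond ↔ silver, so diamond, silver, diamond, silver → diamond.
Fourth component: each term is the sum of the two before it, so 4, 7, 11, 18 → 29.
Combining the parts gives [-21 M diamond 29].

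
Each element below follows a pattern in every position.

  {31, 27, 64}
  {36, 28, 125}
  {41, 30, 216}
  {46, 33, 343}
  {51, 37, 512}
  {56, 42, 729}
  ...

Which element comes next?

First coordinate goes 31, 36, 41, 46, 51, 56 → 61 (+5 each step).
For the second coordinate, differences are 1, 2, 3, … (increasing by 1 each time): 27, 28, 30, 33, 37, 42 → 48.
Third coordinate goes 64, 125, 216, 343, 512, 729 → 1000 (perfect cubes: 4³, 5³, 6³, …).
Putting it together: {61, 48, 1000}.

{61, 48, 1000}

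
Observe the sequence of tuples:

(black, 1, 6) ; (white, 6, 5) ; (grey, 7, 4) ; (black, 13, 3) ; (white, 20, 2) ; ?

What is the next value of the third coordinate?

Third coordinate goes 6, 5, 4, 3, 2 → 1 (−1 each step).

1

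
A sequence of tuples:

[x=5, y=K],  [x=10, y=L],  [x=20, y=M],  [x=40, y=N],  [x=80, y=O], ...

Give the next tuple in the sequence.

X: ×2 each step; 5, 10, 20, 40, 80 → 160.
Y: letters move forward 1 place in the alphabet, so K, L, M, N, O → P.
Combining the parts gives [x=160, y=P].

[x=160, y=P]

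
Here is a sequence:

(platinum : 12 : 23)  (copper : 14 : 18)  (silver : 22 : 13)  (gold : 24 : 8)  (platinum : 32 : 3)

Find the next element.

(copper : 34 : -2)

Metal: repeats platinum → copper → silver → gold; platinum, copper, silver, gold, platinum → copper.
Second part: alternating steps +2, +8, +2, +8, …, so 12, 14, 22, 24, 32 → 34.
Third part: −5 each step, so 23, 18, 13, 8, 3 → -2.
So the next element is (copper : 34 : -2).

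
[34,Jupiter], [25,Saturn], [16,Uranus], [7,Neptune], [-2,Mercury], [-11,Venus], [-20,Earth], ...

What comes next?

First component: 34, 25, 16, 7, -2, -11, -20 → -29 (−9 each step).
Planet: runs through the planets Mercury→Neptune, so Jupiter, Saturn, Uranus, Neptune, Mercury, Venus, Earth → Mars.
Putting it together: [-29,Mars].

[-29,Mars]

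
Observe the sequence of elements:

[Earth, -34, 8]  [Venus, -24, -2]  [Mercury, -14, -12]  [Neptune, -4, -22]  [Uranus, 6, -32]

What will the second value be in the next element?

16

Planet goes Earth, Venus, Mercury, Neptune, Uranus → Saturn (runs backward through the planets Mercury→Neptune).
Second value — +10 each step: -34, -24, -14, -4, 6 → 16.
Third value goes 8, -2, -12, -22, -32 → -42 (together with the second value always sums to -26).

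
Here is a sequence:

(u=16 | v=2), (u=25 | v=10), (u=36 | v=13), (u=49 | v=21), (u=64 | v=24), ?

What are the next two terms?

For the u, perfect squares: 4², 5², 6², …: 16, 25, 36, 49, 64 → 81 → 100.
V — alternating steps +8, +3, +8, +3, …: 2, 10, 13, 21, 24 → 32 → 35.
Putting the parts together: (u=81 | v=32) and then (u=100 | v=35).

(u=81 | v=32), (u=100 | v=35)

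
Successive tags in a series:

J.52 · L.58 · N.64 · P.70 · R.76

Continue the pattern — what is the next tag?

Letter — letters move forward 2 places in the alphabet: J, L, N, P, R → T.
Second component: +6 each step, so 52, 58, 64, 70, 76 → 82.
Combining the parts gives T.82.

T.82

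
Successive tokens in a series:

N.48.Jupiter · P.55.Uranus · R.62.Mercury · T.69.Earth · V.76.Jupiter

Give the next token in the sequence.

X.83.Uranus

Letter: letters move forward 2 places in the alphabet; N, P, R, T, V → X.
Second component goes 48, 55, 62, 69, 76 → 83 (+7 each step).
Planet: Jupiter, Uranus, Mercury, Earth, Jupiter → Uranus (repeats Jupiter → Uranus → Mercury → Earth).
Combining the parts gives X.83.Uranus.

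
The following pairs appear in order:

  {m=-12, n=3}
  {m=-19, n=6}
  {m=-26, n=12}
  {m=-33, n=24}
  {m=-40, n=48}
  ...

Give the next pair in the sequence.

{m=-47, n=96}

M: -12, -19, -26, -33, -40 → -47 (−7 each step).
N: 3, 6, 12, 24, 48 → 96 (×2 each step).
Combining the parts gives {m=-47, n=96}.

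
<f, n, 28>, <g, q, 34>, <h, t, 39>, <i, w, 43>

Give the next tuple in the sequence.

<j, z, 46>

First letter: f, g, h, i → j (letters move forward 1 place in the alphabet).
For the second letter, letters move forward 3 places in the alphabet: n, q, t, w → z.
For the third value, differences are 6, 5, 4, … (decreasing by 1 each time): 28, 34, 39, 43 → 46.
Putting it together: <j, z, 46>.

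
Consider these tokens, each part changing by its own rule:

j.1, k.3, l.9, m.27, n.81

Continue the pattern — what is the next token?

o.243

Letter: letters move forward 1 place in the alphabet, so j, k, l, m, n → o.
Second component goes 1, 3, 9, 27, 81 → 243 (×3 each step).
So the next token is o.243.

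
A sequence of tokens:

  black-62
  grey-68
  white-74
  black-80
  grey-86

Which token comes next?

For the shade, repeats black → grey → white: black, grey, white, black, grey → white.
For the second component, +6 each step: 62, 68, 74, 80, 86 → 92.
So the next token is white-92.

white-92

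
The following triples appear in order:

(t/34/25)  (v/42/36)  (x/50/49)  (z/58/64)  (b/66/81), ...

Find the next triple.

Letter goes t, v, x, z, b → d (letters move forward 2 places in the alphabet, wrapping Z→A).
Second component: +8 each step, so 34, 42, 50, 58, 66 → 74.
Third component goes 25, 36, 49, 64, 81 → 100 (perfect squares: 5², 6², 7², …).
So the next triple is (d/74/100).

(d/74/100)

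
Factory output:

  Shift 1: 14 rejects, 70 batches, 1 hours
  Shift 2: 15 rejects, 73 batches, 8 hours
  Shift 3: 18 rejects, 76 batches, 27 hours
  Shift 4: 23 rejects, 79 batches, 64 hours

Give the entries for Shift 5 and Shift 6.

30 rejects, 82 batches, 125 hours; 39 rejects, 85 batches, 216 hours

Rejects: differences are 1, 3, 5, … (increasing by 2 each time); 14, 15, 18, 23 → 30 → 39.
For the batches, +3 each step: 70, 73, 76, 79 → 82 → 85.
Hours: perfect cubes: 1³, 2³, 3³, …; 1, 8, 27, 64 → 125 → 216.
Putting the parts together: 30 rejects, 82 batches, 125 hours and then 39 rejects, 85 batches, 216 hours.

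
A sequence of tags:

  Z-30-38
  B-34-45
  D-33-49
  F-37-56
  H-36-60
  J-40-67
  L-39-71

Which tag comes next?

For the letter, letters move forward 2 places in the alphabet, wrapping Z→A: Z, B, D, F, H, J, L → N.
Second component: alternating steps +4, −1, +4, −1, …, so 30, 34, 33, 37, 36, 40, 39 → 43.
Third component: alternating steps +7, +4, +7, +4, …, so 38, 45, 49, 56, 60, 67, 71 → 78.
Combining the parts gives N-43-78.

N-43-78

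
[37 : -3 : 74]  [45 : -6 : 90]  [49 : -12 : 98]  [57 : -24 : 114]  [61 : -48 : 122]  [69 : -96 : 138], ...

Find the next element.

[73 : -192 : 146]

First slot — alternating steps +8, +4, +8, +4, …: 37, 45, 49, 57, 61, 69 → 73.
Second slot: ×2 each step; -3, -6, -12, -24, -48, -96 → -192.
Third slot: always 2 × the first slot, so 74, 90, 98, 114, 122, 138 → 146.
Putting it together: [73 : -192 : 146].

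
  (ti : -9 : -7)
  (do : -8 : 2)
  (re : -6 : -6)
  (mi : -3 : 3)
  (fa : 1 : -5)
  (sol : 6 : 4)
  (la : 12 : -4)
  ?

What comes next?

For the note, runs through the solfège scale do→ti: ti, do, re, mi, fa, sol, la → ti.
For the second component, differences are 1, 2, 3, … (increasing by 1 each time): -9, -8, -6, -3, 1, 6, 12 → 19.
Third component: alternating steps +9, −8, +9, −8, …; -7, 2, -6, 3, -5, 4, -4 → 5.
So the next triple is (ti : 19 : 5).

(ti : 19 : 5)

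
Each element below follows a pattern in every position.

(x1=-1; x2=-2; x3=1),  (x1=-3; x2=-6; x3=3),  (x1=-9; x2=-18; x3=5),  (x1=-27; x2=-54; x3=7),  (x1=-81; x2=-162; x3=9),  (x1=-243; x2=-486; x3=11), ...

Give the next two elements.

X1 — ×3 each step: -1, -3, -9, -27, -81, -243 → -729 → -2187.
For the x2, ×3 each step: -2, -6, -18, -54, -162, -486 → -1458 → -4374.
X3 goes 1, 3, 5, 7, 9, 11 → 13 → 15 (+2 each step).
So the next two elements are (x1=-729; x2=-1458; x3=13) and (x1=-2187; x2=-4374; x3=15).

(x1=-729; x2=-1458; x3=13), (x1=-2187; x2=-4374; x3=15)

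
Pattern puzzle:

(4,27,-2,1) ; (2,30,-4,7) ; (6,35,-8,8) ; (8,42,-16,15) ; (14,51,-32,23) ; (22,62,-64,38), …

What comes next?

(36,75,-128,61)

First value: each term is the sum of the two before it; 4, 2, 6, 8, 14, 22 → 36.
Second value: differences are 3, 5, 7, … (increasing by 2 each time), so 27, 30, 35, 42, 51, 62 → 75.
Third value: -2, -4, -8, -16, -32, -64 → -128 (×2 each step).
Fourth value: each term is the sum of the two before it; 1, 7, 8, 15, 23, 38 → 61.
Combining the parts gives (36,75,-128,61).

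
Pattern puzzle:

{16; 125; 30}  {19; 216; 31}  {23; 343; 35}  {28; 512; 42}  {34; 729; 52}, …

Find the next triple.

{41; 1000; 65}

First entry: differences are 3, 4, 5, … (increasing by 1 each time); 16, 19, 23, 28, 34 → 41.
Second entry: perfect cubes: 5³, 6³, 7³, …; 125, 216, 343, 512, 729 → 1000.
Third entry: differences are 1, 4, 7, … (increasing by 3 each time); 30, 31, 35, 42, 52 → 65.
Putting it together: {41; 1000; 65}.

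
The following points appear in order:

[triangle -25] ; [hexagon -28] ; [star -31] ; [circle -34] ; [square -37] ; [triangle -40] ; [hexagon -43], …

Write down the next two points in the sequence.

For the shape, repeats triangle → hexagon → star → circle → square: triangle, hexagon, star, circle, square, triangle, hexagon → star → circle.
For the second part, −3 each step: -25, -28, -31, -34, -37, -40, -43 → -46 → -49.
Putting the parts together: [star -46] and then [circle -49].

[star -46], [circle -49]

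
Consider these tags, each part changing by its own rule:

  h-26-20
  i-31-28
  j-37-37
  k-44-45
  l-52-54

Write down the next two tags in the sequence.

Letter: letters move forward 1 place in the alphabet, so h, i, j, k, l → m → n.
Second component — differences are 5, 6, 7, … (increasing by 1 each time): 26, 31, 37, 44, 52 → 61 → 71.
For the third component, alternating steps +8, +9, +8, +9, …: 20, 28, 37, 45, 54 → 62 → 71.
Putting the parts together: m-61-62 and then n-71-71.

m-61-62 then n-71-71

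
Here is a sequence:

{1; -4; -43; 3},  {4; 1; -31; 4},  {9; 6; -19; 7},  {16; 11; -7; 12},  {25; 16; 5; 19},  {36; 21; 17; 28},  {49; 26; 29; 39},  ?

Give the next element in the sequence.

{64; 31; 41; 52}

First part: 1, 4, 9, 16, 25, 36, 49 → 64 (perfect squares: 1², 2², 3², …).
Second part — +5 each step: -4, 1, 6, 11, 16, 21, 26 → 31.
Third part: +12 each step; -43, -31, -19, -7, 5, 17, 29 → 41.
Fourth part goes 3, 4, 7, 12, 19, 28, 39 → 52 (differences are 1, 3, 5, … (increasing by 2 each time)).
Combining the parts gives {64; 31; 41; 52}.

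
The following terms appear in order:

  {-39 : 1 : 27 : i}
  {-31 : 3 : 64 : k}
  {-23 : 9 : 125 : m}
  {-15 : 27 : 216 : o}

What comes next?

First entry — +8 each step: -39, -31, -23, -15 → -7.
Second entry — ×3 each step: 1, 3, 9, 27 → 81.
Third entry goes 27, 64, 125, 216 → 343 (perfect cubes: 3³, 4³, 5³, …).
Letter: letters move forward 2 places in the alphabet, so i, k, m, o → q.
So the next term is {-7 : 81 : 343 : q}.

{-7 : 81 : 343 : q}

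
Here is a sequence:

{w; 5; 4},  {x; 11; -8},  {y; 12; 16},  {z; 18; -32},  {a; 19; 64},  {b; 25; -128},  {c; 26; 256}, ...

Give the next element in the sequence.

Letter goes w, x, y, z, a, b, c → d (letters move forward 1 place in the alphabet, wrapping Z→A).
Second coordinate: alternating steps +6, +1, +6, +1, …, so 5, 11, 12, 18, 19, 25, 26 → 32.
Third coordinate: 4, -8, 16, -32, 64, -128, 256 → -512 (×(-2) each step).
Combining the parts gives {d; 32; -512}.

{d; 32; -512}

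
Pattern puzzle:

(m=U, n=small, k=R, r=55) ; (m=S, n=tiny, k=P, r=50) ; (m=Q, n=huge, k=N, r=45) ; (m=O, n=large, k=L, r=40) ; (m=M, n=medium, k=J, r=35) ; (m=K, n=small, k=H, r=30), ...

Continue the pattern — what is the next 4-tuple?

M: U, S, Q, O, M, K → I (letters move back 2 places in the alphabet).
N goes small, tiny, huge, large, medium, small → tiny (repeats small → tiny → huge → large → medium).
K — letters move back 2 places in the alphabet: R, P, N, L, J, H → F.
R — −5 each step: 55, 50, 45, 40, 35, 30 → 25.
So the next 4-tuple is (m=I, n=tiny, k=F, r=25).

(m=I, n=tiny, k=F, r=25)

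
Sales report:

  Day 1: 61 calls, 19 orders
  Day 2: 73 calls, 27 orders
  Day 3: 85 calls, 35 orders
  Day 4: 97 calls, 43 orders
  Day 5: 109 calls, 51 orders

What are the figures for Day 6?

121 calls, 59 orders

Calls: +12 each step, so 61, 73, 85, 97, 109 → 121.
Orders — +8 each step: 19, 27, 35, 43, 51 → 59.
So the next row is 121 calls, 59 orders.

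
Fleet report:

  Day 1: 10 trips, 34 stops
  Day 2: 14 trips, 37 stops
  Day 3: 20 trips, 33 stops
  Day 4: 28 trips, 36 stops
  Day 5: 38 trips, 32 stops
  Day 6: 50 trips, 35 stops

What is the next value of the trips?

64

Trips goes 10, 14, 20, 28, 38, 50 → 64 (differences are 4, 6, 8, … (increasing by 2 each time)).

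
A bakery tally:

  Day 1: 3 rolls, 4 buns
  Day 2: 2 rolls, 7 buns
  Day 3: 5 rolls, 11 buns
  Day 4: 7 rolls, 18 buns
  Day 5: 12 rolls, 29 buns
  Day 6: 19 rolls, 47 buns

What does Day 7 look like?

31 rolls, 76 buns

For the rolls, each term is the sum of the two before it: 3, 2, 5, 7, 12, 19 → 31.
Buns goes 4, 7, 11, 18, 29, 47 → 76 (each term is the sum of the two before it).
Putting it together: 31 rolls, 76 buns.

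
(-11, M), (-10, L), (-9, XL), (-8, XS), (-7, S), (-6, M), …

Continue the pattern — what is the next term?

(-5, L)

First component: -11, -10, -9, -8, -7, -6 → -5 (+1 each step).
Size — repeats M → L → XL → XS → S: M, L, XL, XS, S, M → L.
Combining the parts gives (-5, L).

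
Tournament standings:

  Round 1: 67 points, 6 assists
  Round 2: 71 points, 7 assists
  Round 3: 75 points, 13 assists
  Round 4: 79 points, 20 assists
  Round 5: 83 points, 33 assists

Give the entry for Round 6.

87 points, 53 assists

Points: 67, 71, 75, 79, 83 → 87 (+4 each step).
Assists: each term is the sum of the two before it, so 6, 7, 13, 20, 33 → 53.
Combining the parts gives 87 points, 53 assists.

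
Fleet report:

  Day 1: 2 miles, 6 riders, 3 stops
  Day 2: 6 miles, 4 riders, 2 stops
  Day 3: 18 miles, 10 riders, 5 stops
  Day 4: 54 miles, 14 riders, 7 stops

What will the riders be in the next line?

24

Riders: each term is the sum of the two before it, so 6, 4, 10, 14 → 24.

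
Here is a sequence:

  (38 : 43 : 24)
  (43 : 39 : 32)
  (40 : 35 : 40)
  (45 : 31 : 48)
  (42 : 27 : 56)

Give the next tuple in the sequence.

(47 : 23 : 64)

First coordinate: alternating steps +5, −3, +5, −3, …; 38, 43, 40, 45, 42 → 47.
Second coordinate: 43, 39, 35, 31, 27 → 23 (−4 each step).
Third coordinate goes 24, 32, 40, 48, 56 → 64 (+8 each step).
So the next tuple is (47 : 23 : 64).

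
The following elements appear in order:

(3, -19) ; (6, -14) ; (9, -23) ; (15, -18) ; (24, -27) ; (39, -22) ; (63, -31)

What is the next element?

First component — each term is the sum of the two before it: 3, 6, 9, 15, 24, 39, 63 → 102.
Second component goes -19, -14, -23, -18, -27, -22, -31 → -26 (alternating steps +5, −9, +5, −9, …).
So the next element is (102, -26).

(102, -26)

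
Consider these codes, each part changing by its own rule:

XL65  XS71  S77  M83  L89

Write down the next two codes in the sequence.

XL95 then XS101

Size — runs through clothing sizes XS→XL: XL, XS, S, M, L → XL → XS.
Second component goes 65, 71, 77, 83, 89 → 95 → 101 (+6 each step).
So the next two codes are XL95 and XS101.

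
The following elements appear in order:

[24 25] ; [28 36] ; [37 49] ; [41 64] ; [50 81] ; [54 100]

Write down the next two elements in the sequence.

For the first part, alternating steps +4, +9, +4, +9, …: 24, 28, 37, 41, 50, 54 → 63 → 67.
For the second part, perfect squares: 5², 6², 7², …: 25, 36, 49, 64, 81, 100 → 121 → 144.
Putting the parts together: [63 121] and then [67 144].

[63 121], [67 144]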